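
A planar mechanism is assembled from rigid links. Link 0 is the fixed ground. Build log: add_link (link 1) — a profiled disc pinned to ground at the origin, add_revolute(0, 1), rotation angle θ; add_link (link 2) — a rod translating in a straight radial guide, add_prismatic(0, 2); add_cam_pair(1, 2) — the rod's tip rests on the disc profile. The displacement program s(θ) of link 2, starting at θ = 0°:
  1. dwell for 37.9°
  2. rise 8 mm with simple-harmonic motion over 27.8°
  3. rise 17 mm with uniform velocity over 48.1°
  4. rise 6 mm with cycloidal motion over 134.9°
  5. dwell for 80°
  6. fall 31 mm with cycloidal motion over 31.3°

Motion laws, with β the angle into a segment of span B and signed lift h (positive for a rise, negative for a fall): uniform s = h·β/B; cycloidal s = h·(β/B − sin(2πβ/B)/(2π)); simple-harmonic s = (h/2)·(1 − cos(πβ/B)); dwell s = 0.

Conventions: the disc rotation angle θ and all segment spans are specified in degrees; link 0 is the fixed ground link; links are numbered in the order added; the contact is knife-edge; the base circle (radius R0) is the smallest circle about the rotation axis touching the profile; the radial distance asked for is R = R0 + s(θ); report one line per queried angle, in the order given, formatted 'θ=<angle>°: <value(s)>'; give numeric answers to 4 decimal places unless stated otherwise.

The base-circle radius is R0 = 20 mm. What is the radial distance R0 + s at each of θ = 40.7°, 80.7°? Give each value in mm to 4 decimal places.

seg 1 [0°–37.9°] dwell: s stays 0.0000
seg 2 [37.9°–65.7°] simple-harmonic, h=8: θ=40.7° here. β=2.8, B=27.8. 8/2·(1 − cos(π·0.1007)) = 0.1986 → s = 0.1986
seg 2 [37.9°–65.7°] simple-harmonic, h=8: full span → s += 8 → s = 8.0000
seg 3 [65.7°–113.8°] uniform, h=17: θ=80.7° here. β=15, B=48.1. 17·15/48.1 = 5.3015 → s = 13.3015
θ=40.7°: R = R0 + s = 20 + 0.1986 = 20.1986
θ=80.7°: R = R0 + s = 20 + 13.3015 = 33.3015

θ=40.7°: 20.1986
θ=80.7°: 33.3015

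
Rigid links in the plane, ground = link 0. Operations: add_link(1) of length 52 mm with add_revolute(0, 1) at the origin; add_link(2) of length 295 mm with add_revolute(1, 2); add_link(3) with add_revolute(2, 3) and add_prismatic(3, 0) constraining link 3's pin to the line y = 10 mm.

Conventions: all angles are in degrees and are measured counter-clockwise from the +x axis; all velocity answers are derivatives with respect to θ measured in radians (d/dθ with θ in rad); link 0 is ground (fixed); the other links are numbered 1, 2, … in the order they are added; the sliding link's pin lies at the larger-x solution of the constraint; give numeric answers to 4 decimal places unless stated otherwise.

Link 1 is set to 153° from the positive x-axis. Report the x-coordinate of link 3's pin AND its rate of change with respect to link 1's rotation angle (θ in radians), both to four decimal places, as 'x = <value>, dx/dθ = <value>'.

geometry: r = 52 mm, L = 295 mm, e = 10 mm
crank pin P = (r cos θ, r sin θ) = (-46.332339, 23.607506)
h = r sin θ − e = 23.607506 − 10 = 13.607506
x = r cos θ + √(L² − h²) = -46.332339 + 294.685995 = 248.353656
dx/dθ = −r sin θ − h·r cos θ/√(L² − h²) (θ in radians; h = 13.607506) = -21.468050

x = 248.3537, dx/dθ = -21.4681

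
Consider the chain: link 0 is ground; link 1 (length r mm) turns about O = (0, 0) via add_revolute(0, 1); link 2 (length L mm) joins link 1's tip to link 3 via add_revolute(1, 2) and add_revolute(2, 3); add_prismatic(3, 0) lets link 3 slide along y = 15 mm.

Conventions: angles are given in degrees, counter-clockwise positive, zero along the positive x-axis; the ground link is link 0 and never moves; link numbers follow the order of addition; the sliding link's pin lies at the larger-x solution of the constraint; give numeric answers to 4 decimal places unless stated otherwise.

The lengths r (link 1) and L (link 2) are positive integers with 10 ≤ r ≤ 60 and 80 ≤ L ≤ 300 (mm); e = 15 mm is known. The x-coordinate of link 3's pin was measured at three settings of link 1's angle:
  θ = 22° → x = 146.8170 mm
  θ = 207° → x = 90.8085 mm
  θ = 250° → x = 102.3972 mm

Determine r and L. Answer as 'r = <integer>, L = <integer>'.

constraint per measurement: (x − r cos θ)² + (r sin θ − e)² = L²
subtracting the θ₁ and θ₂ equations cancels the r² and L² terms:
r = (x₁² − x₂²) / (2[(x₁cos θ₁ + e sin θ₁) − (x₂cos θ₂ + e sin θ₂)]) = 29.0000 → r = 29
L² = (x₁ − r cos θ₁)² + (r sin θ₁ − e)² = 14399.9953 → L = 120.0000 → L = 120
check at θ₃=250°: x = 102.3972 (printed 102.3972) ✓

r = 29, L = 120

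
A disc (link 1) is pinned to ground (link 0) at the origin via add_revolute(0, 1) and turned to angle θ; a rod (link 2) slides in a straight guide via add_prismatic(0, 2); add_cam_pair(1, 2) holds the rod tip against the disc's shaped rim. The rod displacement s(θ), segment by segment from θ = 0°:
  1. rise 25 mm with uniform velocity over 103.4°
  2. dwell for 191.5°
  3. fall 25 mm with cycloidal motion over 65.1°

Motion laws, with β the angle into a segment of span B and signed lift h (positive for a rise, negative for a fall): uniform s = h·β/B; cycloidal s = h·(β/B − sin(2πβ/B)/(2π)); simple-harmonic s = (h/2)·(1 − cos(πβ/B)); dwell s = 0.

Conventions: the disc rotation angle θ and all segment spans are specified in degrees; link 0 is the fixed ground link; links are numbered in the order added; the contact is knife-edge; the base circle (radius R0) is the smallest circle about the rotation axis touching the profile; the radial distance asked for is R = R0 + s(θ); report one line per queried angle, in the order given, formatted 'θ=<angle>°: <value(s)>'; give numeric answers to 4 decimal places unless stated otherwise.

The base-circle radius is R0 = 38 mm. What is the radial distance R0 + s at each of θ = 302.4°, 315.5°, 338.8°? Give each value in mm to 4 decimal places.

segment 1 (0° to 103.4°, uniform, h = 25) is passed completely: s = 0.0000 + (25) = 25.0000
segment 2 (103.4° to 294.9°, dwell): s unchanged at 25.0000
θ = 302.4° falls in segment 3 (294.9° to 360°, cycloidal, h = -25): β = 302.4 − 294.9 = 7.5°, B = 65.1°; Δs = -25·(0.1152 − sin(2π·0.1152)/(2π)) = -0.2450; s = 25.0000 − 0.2450 = 24.7550
θ = 315.5° falls in segment 3 (294.9° to 360°, cycloidal, h = -25): β = 315.5 − 294.9 = 20.6°, B = 65.1°; Δs = -25·(0.3164 − sin(2π·0.3164)/(2π)) = -4.2737; s = 25.0000 − 4.2737 = 20.7263
θ = 338.8° falls in segment 3 (294.9° to 360°, cycloidal, h = -25): β = 338.8 − 294.9 = 43.9°, B = 65.1°; Δs = -25·(0.6743 − sin(2π·0.6743)/(2π)) = -20.3964; s = 25.0000 − 20.3964 = 4.6036
θ=302.4°: R = R0 + s = 38 + 24.7550 = 62.7550
θ=315.5°: R = R0 + s = 38 + 20.7263 = 58.7263
θ=338.8°: R = R0 + s = 38 + 4.6036 = 42.6036

θ=302.4°: 62.7550
θ=315.5°: 58.7263
θ=338.8°: 42.6036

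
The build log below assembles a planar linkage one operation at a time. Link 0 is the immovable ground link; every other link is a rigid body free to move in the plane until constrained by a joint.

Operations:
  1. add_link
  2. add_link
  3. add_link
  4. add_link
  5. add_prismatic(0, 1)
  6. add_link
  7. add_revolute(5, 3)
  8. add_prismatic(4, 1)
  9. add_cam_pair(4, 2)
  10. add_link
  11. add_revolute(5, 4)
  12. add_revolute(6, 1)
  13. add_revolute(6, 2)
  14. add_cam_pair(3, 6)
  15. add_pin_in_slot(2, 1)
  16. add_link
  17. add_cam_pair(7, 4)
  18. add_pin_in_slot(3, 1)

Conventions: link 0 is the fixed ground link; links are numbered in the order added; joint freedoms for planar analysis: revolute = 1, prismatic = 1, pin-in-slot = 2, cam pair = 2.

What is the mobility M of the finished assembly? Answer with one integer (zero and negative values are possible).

(L,J1,J2)=(1,0,0); link0 fixed
link1: (2,0,0)
link2: (3,0,0)
link3: (4,0,0)
link4: (5,0,0)
P 0-1 [J1]: (5,1,0)
link5: (6,1,0)
R 5-3 [J1]: (6,2,0)
P 4-1 [J1]: (6,3,0)
C 4-2 [J2]: (6,3,1)
link6: (7,3,1)
R 5-4 [J1]: (7,4,1)
R 6-1 [J1]: (7,5,1)
R 6-2 [J1]: (7,6,1)
C 3-6 [J2]: (7,6,2)
PS 2-1 [J2]: (7,6,3)
link7: (8,6,3)
C 7-4 [J2]: (8,6,4)
PS 3-1 [J2]: (8,6,5)
Grübler: 3·7 − 2·6 − 5 = 4

M = 4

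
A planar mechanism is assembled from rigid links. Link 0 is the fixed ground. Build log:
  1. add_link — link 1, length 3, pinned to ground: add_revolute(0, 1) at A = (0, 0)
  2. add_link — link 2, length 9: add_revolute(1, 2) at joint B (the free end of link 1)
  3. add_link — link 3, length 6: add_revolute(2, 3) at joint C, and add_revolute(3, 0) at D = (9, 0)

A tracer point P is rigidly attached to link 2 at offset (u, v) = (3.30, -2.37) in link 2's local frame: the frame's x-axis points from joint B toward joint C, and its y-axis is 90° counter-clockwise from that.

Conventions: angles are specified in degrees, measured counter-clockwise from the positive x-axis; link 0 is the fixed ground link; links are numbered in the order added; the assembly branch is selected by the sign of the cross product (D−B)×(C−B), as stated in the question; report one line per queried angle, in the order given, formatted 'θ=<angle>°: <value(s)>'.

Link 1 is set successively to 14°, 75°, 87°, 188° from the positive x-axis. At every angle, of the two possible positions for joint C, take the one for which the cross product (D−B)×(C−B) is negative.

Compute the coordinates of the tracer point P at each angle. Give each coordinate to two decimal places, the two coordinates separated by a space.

A=(0,0), D=(9.00,0)
θ=14°: B = A + 3.00·(cos14°, sin14°) = (2.9109, 0.7258)
θ=14°: |BD| = 6.1322
θ=14°: circle(B,9.00) ∩ circle(D,6.00): a=6.7353, h=5.9696
θ=14°:   candidates: C₊=(10.3053,5.8563) cross=36.607; C₋=(8.8923,-5.9990) cross=-36.607
θ=14°:   branch - wants cross < 0 → take C=(8.8923,-5.9990) (cross=-36.607)
θ=14°: ex = (C−B)/|BC| = (0.6646,-0.7472); ey = (0.7472,0.6646)
θ=14°: P = B + 3.30·ex + -2.37·ey = (3.3332,-3.3151)
θ=75°: B = A + 3.00·(cos75°, sin75°) = (0.7765, 2.8978)
θ=75°: |BD| = 8.7192
θ=75°: circle(B,9.00) ∩ circle(D,6.00): a=6.9401, h=5.7302
θ=75°:   candidates: C₊=(9.2265,5.9957) cross=49.962; C₋=(5.4177,-4.8132) cross=-49.962
θ=75°:   branch - wants cross < 0 → take C=(5.4177,-4.8132) (cross=-49.962)
θ=75°: ex = (C−B)/|BC| = (0.5157,-0.8568); ey = (0.8568,0.5157)
θ=75°: P = B + 3.30·ex + -2.37·ey = (0.4477,-1.1518)
θ=87°: B = A + 3.00·(cos87°, sin87°) = (0.1570, 2.9959)
θ=87°: |BD| = 9.3367
θ=87°: circle(B,9.00) ∩ circle(D,6.00): a=7.0782, h=5.5587
θ=87°:   candidates: C₊=(8.6446,5.9895) cross=51.900; C₋=(5.0773,-4.5401) cross=-51.900
θ=87°:   branch - wants cross < 0 → take C=(5.0773,-4.5401) (cross=-51.900)
θ=87°: ex = (C−B)/|BC| = (0.5467,-0.8373); ey = (0.8373,0.5467)
θ=87°: P = B + 3.30·ex + -2.37·ey = (-0.0234,-1.0630)
θ=188°: B = A + 3.00·(cos188°, sin188°) = (-2.9708, -0.4175)
θ=188°: |BD| = 11.9781
θ=188°: circle(B,9.00) ∩ circle(D,6.00): a=7.8675, h=4.3707
θ=188°:   candidates: C₊=(4.7395,4.2247) cross=52.352; C₋=(5.0442,-4.5113) cross=-52.352
θ=188°:   branch - wants cross < 0 → take C=(5.0442,-4.5113) (cross=-52.352)
θ=188°: ex = (C−B)/|BC| = (0.8906,-0.4549); ey = (0.4549,0.8906)
θ=188°: P = B + 3.30·ex + -2.37·ey = (-1.1100,-4.0292)

θ=14°: 3.33 -3.32
θ=75°: 0.45 -1.15
θ=87°: -0.02 -1.06
θ=188°: -1.11 -4.03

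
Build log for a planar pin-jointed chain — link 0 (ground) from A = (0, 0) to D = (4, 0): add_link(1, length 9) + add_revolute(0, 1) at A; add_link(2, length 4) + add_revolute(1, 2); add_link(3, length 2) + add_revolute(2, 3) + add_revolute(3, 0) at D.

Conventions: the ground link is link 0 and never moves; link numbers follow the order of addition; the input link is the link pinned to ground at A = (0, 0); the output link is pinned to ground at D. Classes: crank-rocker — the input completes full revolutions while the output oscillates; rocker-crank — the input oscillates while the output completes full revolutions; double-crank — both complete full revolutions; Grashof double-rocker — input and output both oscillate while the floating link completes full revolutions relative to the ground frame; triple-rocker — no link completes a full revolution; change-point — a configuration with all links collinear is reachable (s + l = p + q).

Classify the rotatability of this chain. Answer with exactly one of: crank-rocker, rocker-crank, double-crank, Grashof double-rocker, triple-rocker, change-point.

lengths: ground=4, input=9, coupler=4, output=2
sorted: s=2 (shortest), l=9 (longest), p+q=8
s + l = 11 vs p + q = 8
s + l > p + q → non-Grashof → no link fully rotates → triple-rocker

triple-rocker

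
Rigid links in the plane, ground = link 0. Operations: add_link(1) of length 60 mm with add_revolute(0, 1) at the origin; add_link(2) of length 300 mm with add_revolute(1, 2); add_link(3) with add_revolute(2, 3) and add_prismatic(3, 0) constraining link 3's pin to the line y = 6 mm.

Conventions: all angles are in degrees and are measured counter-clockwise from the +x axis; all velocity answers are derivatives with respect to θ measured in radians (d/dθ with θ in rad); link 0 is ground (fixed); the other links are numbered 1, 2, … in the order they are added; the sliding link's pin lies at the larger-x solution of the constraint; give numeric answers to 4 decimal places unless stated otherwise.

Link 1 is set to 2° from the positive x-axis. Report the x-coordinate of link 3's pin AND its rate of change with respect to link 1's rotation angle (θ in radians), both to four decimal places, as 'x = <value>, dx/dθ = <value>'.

geometry: r = 60 mm, L = 300 mm, e = 6 mm
crank pin P = (r cos θ, r sin θ) = (59.963450, 2.093970)
h = r sin θ − e = 2.093970 − 6 = -3.906030
x = r cos θ + √(L² − h²) = 59.963450 + 299.974570 = 359.938020
dx/dθ = −r sin θ − h·r cos θ/√(L² − h²) (θ in radians; h = -3.906030) = -1.313173

x = 359.9380, dx/dθ = -1.3132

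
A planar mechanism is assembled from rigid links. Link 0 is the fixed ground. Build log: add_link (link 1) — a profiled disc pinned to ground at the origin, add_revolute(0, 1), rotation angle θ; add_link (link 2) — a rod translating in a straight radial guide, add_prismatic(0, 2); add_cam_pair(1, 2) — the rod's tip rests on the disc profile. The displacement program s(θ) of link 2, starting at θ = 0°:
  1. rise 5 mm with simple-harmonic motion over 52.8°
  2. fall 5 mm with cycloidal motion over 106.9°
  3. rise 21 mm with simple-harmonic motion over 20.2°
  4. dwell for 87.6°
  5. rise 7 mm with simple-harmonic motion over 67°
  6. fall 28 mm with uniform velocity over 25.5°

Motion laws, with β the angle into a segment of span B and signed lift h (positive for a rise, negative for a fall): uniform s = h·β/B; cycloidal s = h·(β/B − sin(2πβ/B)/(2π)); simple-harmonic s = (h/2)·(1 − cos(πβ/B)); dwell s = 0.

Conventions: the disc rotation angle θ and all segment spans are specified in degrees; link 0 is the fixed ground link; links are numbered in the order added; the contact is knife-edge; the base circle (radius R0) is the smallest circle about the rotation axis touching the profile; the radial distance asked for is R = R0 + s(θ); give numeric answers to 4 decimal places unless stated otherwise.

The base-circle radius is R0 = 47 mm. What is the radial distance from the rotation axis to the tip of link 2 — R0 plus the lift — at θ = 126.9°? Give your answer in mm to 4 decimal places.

seg 1 [0°–52.8°] simple-harmonic, h=5: full span → s += 5 → s = 5.0000
seg 2 [52.8°–159.7°] cycloidal, h=-5: θ=126.9° here. β=74.1, B=106.9. -5·(0.6932 − sin(2π·0.6932)/(2π)) = -4.2114 → s = 0.7886
R = R0 + s = 47 + 0.7886 = 47.7886

47.7886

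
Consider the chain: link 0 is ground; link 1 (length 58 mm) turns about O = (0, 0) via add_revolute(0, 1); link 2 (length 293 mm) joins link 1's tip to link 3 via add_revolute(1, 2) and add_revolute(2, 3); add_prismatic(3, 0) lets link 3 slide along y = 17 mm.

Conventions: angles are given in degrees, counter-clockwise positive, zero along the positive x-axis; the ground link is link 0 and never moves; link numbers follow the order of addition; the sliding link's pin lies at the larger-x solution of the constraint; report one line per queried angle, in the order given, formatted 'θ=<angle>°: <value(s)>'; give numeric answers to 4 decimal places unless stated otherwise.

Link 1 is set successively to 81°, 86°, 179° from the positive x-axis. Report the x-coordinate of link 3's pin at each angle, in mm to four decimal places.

geometry: r = 58 mm, L = 293 mm, e = 17 mm
θ=81°: crank pin P = (r cos θ, r sin θ) = (9.073199, 57.285924)
θ=81°: h = r sin θ − e = 57.285924 − 17 = 40.285924
θ=81°: x = r cos θ + √(L² − h²) = 9.073199 + 290.217236 = 299.290435
θ=86°: crank pin P = (r cos θ, r sin θ) = (4.045875, 57.858715)
θ=86°: h = r sin θ − e = 57.858715 − 17 = 40.858715
θ=86°: x = r cos θ + √(L² − h²) = 4.045875 + 290.137149 = 294.183025
θ=179°: crank pin P = (r cos θ, r sin θ) = (-57.991166, 1.012240)
θ=179°: h = r sin θ − e = 1.012240 − 17 = -15.987760
θ=179°: x = r cos θ + √(L² − h²) = -57.991166 + 292.563483 = 234.572317

θ=81°: 299.2904
θ=86°: 294.1830
θ=179°: 234.5723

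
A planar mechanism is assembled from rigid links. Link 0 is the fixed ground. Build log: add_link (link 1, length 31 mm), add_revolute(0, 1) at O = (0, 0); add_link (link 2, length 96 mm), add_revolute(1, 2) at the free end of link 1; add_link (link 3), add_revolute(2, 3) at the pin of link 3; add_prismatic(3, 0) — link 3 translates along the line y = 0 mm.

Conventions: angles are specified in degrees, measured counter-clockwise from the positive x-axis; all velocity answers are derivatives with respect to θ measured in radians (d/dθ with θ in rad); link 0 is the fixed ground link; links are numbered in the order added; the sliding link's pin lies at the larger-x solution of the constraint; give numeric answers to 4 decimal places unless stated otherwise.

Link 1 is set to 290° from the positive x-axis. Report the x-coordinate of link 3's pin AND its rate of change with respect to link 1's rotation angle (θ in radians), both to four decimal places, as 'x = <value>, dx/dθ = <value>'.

geometry: r = 31 mm, L = 96 mm, e = 0 mm
crank pin P = (r cos θ, r sin θ) = (10.602624, -29.130471)
h = r sin θ − e = -29.130471 − 0 = -29.130471
x = r cos θ + √(L² − h²) = 10.602624 + 91.473579 = 102.076203
dx/dθ = −r sin θ − h·r cos θ/√(L² − h²) (θ in radians; h = -29.130471) = 32.506959

x = 102.0762, dx/dθ = 32.5070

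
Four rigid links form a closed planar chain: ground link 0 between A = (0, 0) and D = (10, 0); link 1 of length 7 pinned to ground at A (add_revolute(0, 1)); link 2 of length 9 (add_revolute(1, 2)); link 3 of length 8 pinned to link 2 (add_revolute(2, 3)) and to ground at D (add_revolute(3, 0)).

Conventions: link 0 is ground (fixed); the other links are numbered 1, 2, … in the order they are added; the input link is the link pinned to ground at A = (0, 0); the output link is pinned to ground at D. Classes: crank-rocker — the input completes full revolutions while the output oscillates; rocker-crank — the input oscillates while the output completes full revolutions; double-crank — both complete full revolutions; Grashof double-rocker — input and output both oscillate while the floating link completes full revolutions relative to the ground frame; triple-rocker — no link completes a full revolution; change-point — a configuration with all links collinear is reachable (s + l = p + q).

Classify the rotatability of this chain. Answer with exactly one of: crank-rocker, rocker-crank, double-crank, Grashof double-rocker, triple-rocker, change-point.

lengths: ground=10, input=7, coupler=9, output=8
sorted: s=7 (shortest), l=10 (longest), p+q=17
s + l = 17 vs p + q = 17
s + l = p + q → change-point (collinear configuration reachable)

change-point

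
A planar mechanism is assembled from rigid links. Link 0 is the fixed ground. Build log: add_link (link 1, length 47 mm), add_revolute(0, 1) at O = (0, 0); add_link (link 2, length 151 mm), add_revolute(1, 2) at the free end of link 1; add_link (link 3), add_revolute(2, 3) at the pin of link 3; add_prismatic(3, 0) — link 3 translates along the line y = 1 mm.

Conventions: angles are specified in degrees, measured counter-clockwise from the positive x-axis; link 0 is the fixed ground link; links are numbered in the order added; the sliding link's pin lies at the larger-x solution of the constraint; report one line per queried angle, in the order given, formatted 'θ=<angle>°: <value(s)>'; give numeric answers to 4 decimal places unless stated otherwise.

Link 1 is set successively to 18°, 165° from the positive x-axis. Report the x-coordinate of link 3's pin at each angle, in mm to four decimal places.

geometry: r = 47 mm, L = 151 mm, e = 1 mm
θ=18°: crank pin P = (r cos θ, r sin θ) = (44.699656, 14.523799)
θ=18°: h = r sin θ − e = 14.523799 − 1 = 13.523799
θ=18°: x = r cos θ + √(L² − h²) = 44.699656 + 150.393174 = 195.092831
θ=165°: crank pin P = (r cos θ, r sin θ) = (-45.398514, 12.164495)
θ=165°: h = r sin θ − e = 12.164495 − 1 = 11.164495
θ=165°: x = r cos θ + √(L² − h²) = -45.398514 + 150.586699 = 105.188186

θ=18°: 195.0928
θ=165°: 105.1882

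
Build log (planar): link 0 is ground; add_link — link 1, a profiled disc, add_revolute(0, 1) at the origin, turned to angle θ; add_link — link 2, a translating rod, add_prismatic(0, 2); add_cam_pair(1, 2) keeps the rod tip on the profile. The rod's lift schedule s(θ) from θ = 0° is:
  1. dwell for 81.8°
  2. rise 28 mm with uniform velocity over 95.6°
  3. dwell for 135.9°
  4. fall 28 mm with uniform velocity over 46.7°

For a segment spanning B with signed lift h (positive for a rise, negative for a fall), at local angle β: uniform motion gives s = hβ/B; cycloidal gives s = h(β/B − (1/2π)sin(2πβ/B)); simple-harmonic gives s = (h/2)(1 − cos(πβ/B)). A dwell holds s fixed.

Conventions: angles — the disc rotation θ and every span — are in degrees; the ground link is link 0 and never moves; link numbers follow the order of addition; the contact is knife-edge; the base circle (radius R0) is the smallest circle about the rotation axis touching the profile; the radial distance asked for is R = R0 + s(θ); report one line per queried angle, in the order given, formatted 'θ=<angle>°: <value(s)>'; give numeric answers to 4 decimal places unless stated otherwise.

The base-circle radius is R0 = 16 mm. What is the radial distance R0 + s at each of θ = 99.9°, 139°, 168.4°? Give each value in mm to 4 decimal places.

seg 1 [0°–81.8°] dwell: s stays 0.0000
seg 2 [81.8°–177.4°] uniform, h=28: θ=99.9° here. β=18.1, B=95.6. 28·18.1/95.6 = 5.3013 → s = 5.3013
seg 2 [81.8°–177.4°] uniform, h=28: θ=139° here. β=57.2, B=95.6. 28·57.2/95.6 = 16.7531 → s = 16.7531
seg 2 [81.8°–177.4°] uniform, h=28: θ=168.4° here. β=86.6, B=95.6. 28·86.6/95.6 = 25.3640 → s = 25.3640
θ=99.9°: R = R0 + s = 16 + 5.3013 = 21.3013
θ=139°: R = R0 + s = 16 + 16.7531 = 32.7531
θ=168.4°: R = R0 + s = 16 + 25.3640 = 41.3640

θ=99.9°: 21.3013
θ=139°: 32.7531
θ=168.4°: 41.3640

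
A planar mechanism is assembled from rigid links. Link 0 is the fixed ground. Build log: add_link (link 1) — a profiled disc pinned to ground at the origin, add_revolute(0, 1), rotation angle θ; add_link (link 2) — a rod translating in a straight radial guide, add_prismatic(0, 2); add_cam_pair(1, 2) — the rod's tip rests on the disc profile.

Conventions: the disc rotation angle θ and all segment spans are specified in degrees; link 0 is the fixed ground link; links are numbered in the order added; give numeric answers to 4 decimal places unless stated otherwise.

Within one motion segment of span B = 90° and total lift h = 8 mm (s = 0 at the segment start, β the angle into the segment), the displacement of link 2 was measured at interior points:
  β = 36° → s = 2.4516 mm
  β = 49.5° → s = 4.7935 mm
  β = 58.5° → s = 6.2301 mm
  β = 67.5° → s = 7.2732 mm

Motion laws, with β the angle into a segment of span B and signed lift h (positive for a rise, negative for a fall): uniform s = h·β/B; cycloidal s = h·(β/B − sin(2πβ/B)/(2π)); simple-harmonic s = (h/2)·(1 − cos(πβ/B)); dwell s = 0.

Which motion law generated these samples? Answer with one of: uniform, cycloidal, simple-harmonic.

candidates at β/B = r: uniform s = h·r (linear in β); cycloidal s = h·(r − sin(2πr)/(2π)); simple-harmonic s = (h/2)(1 − cos(πr))
β=36°: printed 2.4516 | uniform 3.2000, cycloidal 2.4516, simple-harmonic 2.7639
β=49.5°: printed 4.7935 | uniform 4.4000, cycloidal 4.7935, simple-harmonic 4.6257
β=58.5°: printed 6.2301 | uniform 5.2000, cycloidal 6.2301, simple-harmonic 5.8160
β=67.5°: printed 7.2732 | uniform 6.0000, cycloidal 7.2732, simple-harmonic 6.8284
only one law matches every sample → cycloidal

cycloidal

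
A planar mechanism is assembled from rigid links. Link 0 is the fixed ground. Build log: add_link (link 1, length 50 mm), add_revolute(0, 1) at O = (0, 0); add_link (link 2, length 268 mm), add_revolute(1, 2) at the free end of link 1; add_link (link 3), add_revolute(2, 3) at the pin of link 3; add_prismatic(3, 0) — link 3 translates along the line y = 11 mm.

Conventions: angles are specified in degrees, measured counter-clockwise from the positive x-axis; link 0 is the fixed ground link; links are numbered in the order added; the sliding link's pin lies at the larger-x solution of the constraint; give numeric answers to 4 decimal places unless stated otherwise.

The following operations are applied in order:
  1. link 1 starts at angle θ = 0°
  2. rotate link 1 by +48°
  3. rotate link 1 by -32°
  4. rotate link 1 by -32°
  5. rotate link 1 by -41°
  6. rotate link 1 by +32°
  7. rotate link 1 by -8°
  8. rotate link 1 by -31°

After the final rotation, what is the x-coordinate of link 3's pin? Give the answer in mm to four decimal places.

geometry: r = 50 mm, L = 268 mm, e = 11 mm; θ starts at 0°
rotate link 1 by +48°: θ ← 0° +48° = 48°
rotate link 1 by -32°: θ ← 48° -32° = 16°
rotate link 1 by -32°: θ ← 16° -32° = -16°
rotate link 1 by -41°: θ ← -16° -41° = -57°
rotate link 1 by +32°: θ ← -57° +32° = -25°
rotate link 1 by -8°: θ ← -25° -8° = -33°
rotate link 1 by -31°: θ ← -33° -31° = -64°
crank pin P = (r cos θ, r sin θ) = (21.918557, -44.939702)
h = r sin θ − e = -44.939702 − 11 = -55.939702
x = r cos θ + √(L² − h²) = 21.918557 + 262.096833 = 284.015390

284.0154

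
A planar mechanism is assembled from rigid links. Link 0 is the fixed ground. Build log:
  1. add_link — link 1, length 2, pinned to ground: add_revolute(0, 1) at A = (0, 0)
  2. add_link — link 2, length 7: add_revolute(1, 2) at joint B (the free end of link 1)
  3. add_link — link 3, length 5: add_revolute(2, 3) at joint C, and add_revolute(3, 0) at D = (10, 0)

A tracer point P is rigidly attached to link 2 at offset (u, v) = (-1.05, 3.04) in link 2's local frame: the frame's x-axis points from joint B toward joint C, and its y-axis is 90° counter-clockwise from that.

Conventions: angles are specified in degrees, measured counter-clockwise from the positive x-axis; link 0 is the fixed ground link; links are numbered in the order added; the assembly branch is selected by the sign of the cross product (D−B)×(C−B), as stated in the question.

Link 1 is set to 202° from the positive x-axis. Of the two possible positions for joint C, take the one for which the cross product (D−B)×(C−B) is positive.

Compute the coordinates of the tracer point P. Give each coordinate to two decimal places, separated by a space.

A=(0,0), D=(10.00,0)
B = A + 2.00·(cos202°, sin202°) = (-1.8544, -0.7492)
|BD| = 11.8780
circle(B,7.00) ∩ circle(D,5.00): a=6.9493, h=0.8411
  candidates: C₊=(5.0280,0.5286) cross=9.991; C₋=(5.1341,-1.1503) cross=-9.991
  branch + wants cross > 0 → take C=(5.0280,0.5286) (cross=9.991)
ex = (C−B)/|BC| = (0.9832,0.1825); ey = (-0.1825,0.9832)
P = B + -1.05·ex + 3.04·ey = (-3.4417,2.0480)

-3.44 2.05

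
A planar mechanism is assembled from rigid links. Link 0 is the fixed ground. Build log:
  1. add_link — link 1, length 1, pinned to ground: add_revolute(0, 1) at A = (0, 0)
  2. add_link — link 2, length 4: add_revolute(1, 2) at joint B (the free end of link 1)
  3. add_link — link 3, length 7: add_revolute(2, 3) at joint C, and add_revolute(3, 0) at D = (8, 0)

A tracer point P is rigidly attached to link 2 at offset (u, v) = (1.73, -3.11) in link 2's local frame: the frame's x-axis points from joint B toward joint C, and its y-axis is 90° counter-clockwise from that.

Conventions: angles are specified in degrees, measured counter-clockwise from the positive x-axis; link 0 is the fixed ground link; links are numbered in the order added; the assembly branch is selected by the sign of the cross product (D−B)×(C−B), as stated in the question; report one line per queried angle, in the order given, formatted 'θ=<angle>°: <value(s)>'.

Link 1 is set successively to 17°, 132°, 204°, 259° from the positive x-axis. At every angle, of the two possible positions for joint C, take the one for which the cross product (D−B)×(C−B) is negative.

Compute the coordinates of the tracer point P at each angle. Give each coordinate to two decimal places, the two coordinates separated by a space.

A=(0,0), D=(8.00,0)
θ=17°: B = A + 1.00·(cos17°, sin17°) = (0.9563, 0.2924)
θ=17°: |BD| = 7.0498
θ=17°: circle(B,4.00) ∩ circle(D,7.00): a=1.1844, h=3.8206
θ=17°:   candidates: C₊=(2.2981,4.0606) cross=26.935; C₋=(1.9812,-3.5741) cross=-26.935
θ=17°:   branch - wants cross < 0 → take C=(1.9812,-3.5741) (cross=-26.935)
θ=17°: ex = (C−B)/|BC| = (0.2562,-0.9666); ey = (0.9666,0.2562)
θ=17°: P = B + 1.73·ex + -3.11·ey = (-1.6066,-2.1767)
θ=132°: B = A + 1.00·(cos132°, sin132°) = (-0.6691, 0.7431)
θ=132°: |BD| = 8.7009
θ=132°: circle(B,4.00) ∩ circle(D,7.00): a=2.4541, h=3.1587
θ=132°:   candidates: C₊=(2.0458,3.6807) cross=27.484; C₋=(1.5062,-2.6136) cross=-27.484
θ=132°:   branch - wants cross < 0 → take C=(1.5062,-2.6136) (cross=-27.484)
θ=132°: ex = (C−B)/|BC| = (0.5438,-0.8392); ey = (0.8392,0.5438)
θ=132°: P = B + 1.73·ex + -3.11·ey = (-2.3382,-2.4000)
θ=204°: B = A + 1.00·(cos204°, sin204°) = (-0.9135, -0.4067)
θ=204°: |BD| = 8.9228
θ=204°: circle(B,4.00) ∩ circle(D,7.00): a=2.6122, h=3.0292
θ=204°:   candidates: C₊=(1.5579,2.7384) cross=27.029; C₋=(1.8340,-3.3138) cross=-27.029
θ=204°:   branch - wants cross < 0 → take C=(1.8340,-3.3138) (cross=-27.029)
θ=204°: ex = (C−B)/|BC| = (0.6869,-0.7268); ey = (0.7268,0.6869)
θ=204°: P = B + 1.73·ex + -3.11·ey = (-1.9854,-3.8003)
θ=259°: B = A + 1.00·(cos259°, sin259°) = (-0.1908, -0.9816)
θ=259°: |BD| = 8.2494
θ=259°: circle(B,4.00) ∩ circle(D,7.00): a=2.1246, h=3.3891
θ=259°:   candidates: C₊=(1.5154,2.6362) cross=27.958; C₋=(2.3220,-4.0939) cross=-27.958
θ=259°:   branch - wants cross < 0 → take C=(2.3220,-4.0939) (cross=-27.958)
θ=259°: ex = (C−B)/|BC| = (0.6282,-0.7781); ey = (0.7781,0.6282)
θ=259°: P = B + 1.73·ex + -3.11·ey = (-1.5238,-4.2813)

θ=17°: -1.61 -2.18
θ=132°: -2.34 -2.40
θ=204°: -1.99 -3.80
θ=259°: -1.52 -4.28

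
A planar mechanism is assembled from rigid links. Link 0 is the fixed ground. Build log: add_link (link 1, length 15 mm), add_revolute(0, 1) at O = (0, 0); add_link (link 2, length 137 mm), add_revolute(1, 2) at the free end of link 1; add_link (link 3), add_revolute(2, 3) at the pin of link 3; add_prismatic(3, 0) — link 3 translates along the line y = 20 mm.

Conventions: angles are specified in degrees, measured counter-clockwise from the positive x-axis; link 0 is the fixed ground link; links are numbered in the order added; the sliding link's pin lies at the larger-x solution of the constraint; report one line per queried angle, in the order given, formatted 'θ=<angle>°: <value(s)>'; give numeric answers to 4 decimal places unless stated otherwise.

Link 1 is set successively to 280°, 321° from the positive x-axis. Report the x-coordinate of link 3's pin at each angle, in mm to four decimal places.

geometry: r = 15 mm, L = 137 mm, e = 20 mm
θ=280°: crank pin P = (r cos θ, r sin θ) = (2.604723, -14.772116)
θ=280°: h = r sin θ − e = -14.772116 − 20 = -34.772116
θ=280°: x = r cos θ + √(L² − h²) = 2.604723 + 132.513773 = 135.118495
θ=321°: crank pin P = (r cos θ, r sin θ) = (11.657189, -9.439806)
θ=321°: h = r sin θ − e = -9.439806 − 20 = -29.439806
θ=321°: x = r cos θ + √(L² − h²) = 11.657189 + 133.799469 = 145.456658

θ=280°: 135.1185
θ=321°: 145.4567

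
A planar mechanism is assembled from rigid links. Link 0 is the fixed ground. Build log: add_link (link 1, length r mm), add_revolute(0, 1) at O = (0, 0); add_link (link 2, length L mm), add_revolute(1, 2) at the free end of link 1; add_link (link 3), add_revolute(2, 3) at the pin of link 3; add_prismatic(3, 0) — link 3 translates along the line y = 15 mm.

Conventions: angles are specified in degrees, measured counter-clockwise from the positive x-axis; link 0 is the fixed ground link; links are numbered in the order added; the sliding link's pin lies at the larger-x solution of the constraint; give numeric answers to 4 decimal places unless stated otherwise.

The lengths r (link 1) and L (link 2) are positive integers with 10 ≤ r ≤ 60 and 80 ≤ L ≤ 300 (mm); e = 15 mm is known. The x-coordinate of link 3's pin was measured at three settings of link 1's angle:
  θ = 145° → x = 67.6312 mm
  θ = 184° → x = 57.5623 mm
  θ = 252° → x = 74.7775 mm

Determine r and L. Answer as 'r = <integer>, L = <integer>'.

constraint per measurement: (x − r cos θ)² + (r sin θ − e)² = L²
subtracting the θ₁ and θ₂ equations cancels the r² and L² terms:
r = (x₁² − x₂²) / (2[(x₁cos θ₁ + e sin θ₁) − (x₂cos θ₂ + e sin θ₂)]) = 54.0001 → r = 54
L² = (x₁ − r cos θ₁)² + (r sin θ₁ − e)² = 12769.0108 → L = 113.0000 → L = 113
check at θ₃=252°: x = 74.7775 (printed 74.7775) ✓

r = 54, L = 113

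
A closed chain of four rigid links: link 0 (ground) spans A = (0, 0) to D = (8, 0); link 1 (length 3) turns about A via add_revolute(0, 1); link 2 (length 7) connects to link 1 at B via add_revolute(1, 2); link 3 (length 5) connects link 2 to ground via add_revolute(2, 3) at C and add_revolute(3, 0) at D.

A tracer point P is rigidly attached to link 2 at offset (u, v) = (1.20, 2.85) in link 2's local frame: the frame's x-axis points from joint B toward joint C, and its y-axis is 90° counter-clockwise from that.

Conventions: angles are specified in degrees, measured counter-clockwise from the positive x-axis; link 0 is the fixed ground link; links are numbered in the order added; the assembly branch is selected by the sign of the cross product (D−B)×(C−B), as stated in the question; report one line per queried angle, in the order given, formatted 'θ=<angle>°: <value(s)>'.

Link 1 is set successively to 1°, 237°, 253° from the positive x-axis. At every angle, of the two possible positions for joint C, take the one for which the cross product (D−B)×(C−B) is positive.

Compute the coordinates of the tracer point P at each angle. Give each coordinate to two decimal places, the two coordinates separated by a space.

A=(0,0), D=(8.00,0)
θ=1°: B = A + 3.00·(cos1°, sin1°) = (2.9995, 0.0524)
θ=1°: |BD| = 5.0007
θ=1°: circle(B,7.00) ∩ circle(D,5.00): a=4.9000, h=4.9990
θ=1°:   candidates: C₊=(7.9516,4.9998) cross=24.999; C₋=(7.8470,-4.9977) cross=-24.999
θ=1°:   branch + wants cross > 0 → take C=(7.9516,4.9998) (cross=24.999)
θ=1°: ex = (C−B)/|BC| = (0.7074,0.7068); ey = (-0.7068,0.7074)
θ=1°: P = B + 1.20·ex + 2.85·ey = (1.8342,2.9167)
θ=237°: B = A + 3.00·(cos237°, sin237°) = (-1.6339, -2.5160)
θ=237°: |BD| = 9.9570
θ=237°: circle(B,7.00) ∩ circle(D,5.00): a=6.1837, h=3.2805
θ=237°:   candidates: C₊=(3.5202,2.2206) cross=32.664; C₋=(5.1781,-4.1275) cross=-32.664
θ=237°:   branch + wants cross > 0 → take C=(3.5202,2.2206) (cross=32.664)
θ=237°: ex = (C−B)/|BC| = (0.7363,0.6767); ey = (-0.6767,0.7363)
θ=237°: P = B + 1.20·ex + 2.85·ey = (-2.6788,0.3944)
θ=253°: B = A + 3.00·(cos253°, sin253°) = (-0.8771, -2.8689)
θ=253°: |BD| = 9.3292
θ=253°: circle(B,7.00) ∩ circle(D,5.00): a=5.9509, h=3.6861
θ=253°:   candidates: C₊=(3.6519,2.4685) cross=34.388; C₋=(5.9189,-4.5463) cross=-34.388
θ=253°:   branch + wants cross > 0 → take C=(3.6519,2.4685) (cross=34.388)
θ=253°: ex = (C−B)/|BC| = (0.6470,0.7625); ey = (-0.7625,0.6470)
θ=253°: P = B + 1.20·ex + 2.85·ey = (-2.2738,-0.1100)

θ=1°: 1.83 2.92
θ=237°: -2.68 0.39
θ=253°: -2.27 -0.11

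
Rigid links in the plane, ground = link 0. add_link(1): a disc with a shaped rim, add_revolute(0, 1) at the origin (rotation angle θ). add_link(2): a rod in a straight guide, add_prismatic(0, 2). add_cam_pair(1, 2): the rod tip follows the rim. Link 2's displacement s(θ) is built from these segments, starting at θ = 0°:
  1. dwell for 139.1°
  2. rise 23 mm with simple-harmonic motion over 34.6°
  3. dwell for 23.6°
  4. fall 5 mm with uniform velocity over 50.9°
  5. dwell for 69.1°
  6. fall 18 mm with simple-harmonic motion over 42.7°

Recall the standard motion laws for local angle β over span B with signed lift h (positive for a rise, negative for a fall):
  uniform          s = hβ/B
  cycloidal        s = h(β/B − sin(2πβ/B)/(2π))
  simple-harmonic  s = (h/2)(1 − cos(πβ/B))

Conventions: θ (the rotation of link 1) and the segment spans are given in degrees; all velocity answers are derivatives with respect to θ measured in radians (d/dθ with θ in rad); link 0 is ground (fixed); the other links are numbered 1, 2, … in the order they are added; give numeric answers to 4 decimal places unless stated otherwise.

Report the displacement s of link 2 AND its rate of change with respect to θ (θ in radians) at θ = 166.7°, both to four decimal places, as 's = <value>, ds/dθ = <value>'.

segment 1 (0° to 139.1°, dwell): s unchanged at 0.0000
θ = 166.7° falls in segment 2 (139.1° to 173.7°, simple-harmonic, h = 23): β = 166.7 − 139.1 = 27.6°, B = 34.6°; Δs = 23/2·(1 − cos(π·0.7977)) = 20.7544; s = 0.0000 + 20.7544 = 20.7544
velocity in seg [139.1°–173.7°] (simple-harmonic), θ in radians: β = 27.6° = 0.4817 rad, B = 34.6° = 0.6039 rad; ds/dθ = (πh/(2B)) sin(πβ/B) = (π·23/(2·0.6039)) sin(π·0.7977) = 35.515829 mm/rad

s = 20.7544, ds/dθ = 35.5158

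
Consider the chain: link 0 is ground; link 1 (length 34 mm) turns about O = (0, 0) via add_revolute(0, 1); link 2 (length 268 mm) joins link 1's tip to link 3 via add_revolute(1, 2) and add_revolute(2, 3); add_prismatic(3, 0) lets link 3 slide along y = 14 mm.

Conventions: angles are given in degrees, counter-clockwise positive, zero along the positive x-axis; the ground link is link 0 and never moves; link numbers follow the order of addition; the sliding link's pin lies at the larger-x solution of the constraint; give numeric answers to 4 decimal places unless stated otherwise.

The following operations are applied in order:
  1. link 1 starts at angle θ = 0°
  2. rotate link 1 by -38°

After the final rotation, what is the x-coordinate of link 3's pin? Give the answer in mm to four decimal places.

geometry: r = 34 mm, L = 268 mm, e = 14 mm; θ starts at 0°
rotate link 1 by -38°: θ ← 0° -38° = -38°
crank pin P = (r cos θ, r sin θ) = (26.792366, -20.932490)
h = r sin θ − e = -20.932490 − 14 = -34.932490
x = r cos θ + √(L² − h²) = 26.792366 + 265.713607 = 292.505973

292.5060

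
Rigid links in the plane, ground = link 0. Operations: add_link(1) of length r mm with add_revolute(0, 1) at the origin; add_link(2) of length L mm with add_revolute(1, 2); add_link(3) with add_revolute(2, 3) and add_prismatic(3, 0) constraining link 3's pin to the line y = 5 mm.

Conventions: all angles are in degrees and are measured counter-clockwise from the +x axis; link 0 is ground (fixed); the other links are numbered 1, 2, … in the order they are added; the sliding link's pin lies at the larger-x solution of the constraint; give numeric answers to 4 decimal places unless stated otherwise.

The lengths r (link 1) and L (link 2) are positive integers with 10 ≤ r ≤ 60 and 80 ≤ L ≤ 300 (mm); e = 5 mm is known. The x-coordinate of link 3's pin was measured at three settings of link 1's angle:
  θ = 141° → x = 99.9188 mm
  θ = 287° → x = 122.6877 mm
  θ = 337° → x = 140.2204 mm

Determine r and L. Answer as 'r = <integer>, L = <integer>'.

constraint per measurement: (x − r cos θ)² + (r sin θ − e)² = L²
subtracting the θ₁ and θ₂ equations cancels the r² and L² terms:
r = (x₁² − x₂²) / (2[(x₁cos θ₁ + e sin θ₁) − (x₂cos θ₂ + e sin θ₂)]) = 24.0000 → r = 24
L² = (x₁ − r cos θ₁)² + (r sin θ₁ − e)² = 14161.0013 → L = 119.0000 → L = 119
check at θ₃=337°: x = 140.2204 (printed 140.2204) ✓

r = 24, L = 119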